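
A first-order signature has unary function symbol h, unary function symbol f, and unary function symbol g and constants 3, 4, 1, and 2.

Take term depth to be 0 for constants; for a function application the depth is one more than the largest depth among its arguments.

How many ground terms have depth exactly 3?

Let N_k = |{terms of depth ≤ k}|. Then N_0 = 4 and N_k = 4 + N_{k-1} + N_{k-1} + N_{k-1} for k ≥ 1 (one summand per function symbol, arity giving the exponent).
N_0 = 4
N_1 = 4 + 4 + 4 + 4 = 16
N_2 = 4 + 16 + 16 + 16 = 52
N_3 = 4 + 52 + 52 + 52 = 160
Terms of depth exactly 3: N_3 − N_2 = 160 − 52 = 108.

108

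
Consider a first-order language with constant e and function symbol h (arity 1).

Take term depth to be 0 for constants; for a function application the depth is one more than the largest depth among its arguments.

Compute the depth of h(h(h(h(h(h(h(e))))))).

7

depth(h(e)) = 1 + depth(e) = 1 + 0 = 1
depth(h(h(e))) = 1 + depth(h(e)) = 1 + 1 = 2
depth(h(h(h(e)))) = 1 + depth(h(h(e))) = 1 + 2 = 3
depth(h(h(h(h(e))))) = 1 + depth(h(h(h(e)))) = 1 + 3 = 4
depth(h(h(h(h(h(e)))))) = 1 + depth(h(h(h(h(e))))) = 1 + 4 = 5
depth(h(h(h(h(h(h(e))))))) = 1 + depth(h(h(h(h(h(e)))))) = 1 + 5 = 6
depth(h(h(h(h(h(h(h(e)))))))) = 1 + depth(h(h(h(h(h(h(e))))))) = 1 + 6 = 7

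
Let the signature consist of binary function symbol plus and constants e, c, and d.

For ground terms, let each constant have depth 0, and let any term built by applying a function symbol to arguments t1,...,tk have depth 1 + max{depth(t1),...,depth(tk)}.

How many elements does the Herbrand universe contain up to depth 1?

Let N_k = |{terms of depth ≤ k}|. Then N_0 = 3 and N_k = 3 + N_{k-1}^2 for k ≥ 1 (one summand per function symbol, arity giving the exponent).
N_0 = 3
N_1 = 3 + 3^2 = 12
Explicitly: e, c, d, plus(e, e), plus(e, c), plus(e, d), plus(c, e), plus(c, c), plus(c, d), plus(d, e), plus(d, c), plus(d, d).

12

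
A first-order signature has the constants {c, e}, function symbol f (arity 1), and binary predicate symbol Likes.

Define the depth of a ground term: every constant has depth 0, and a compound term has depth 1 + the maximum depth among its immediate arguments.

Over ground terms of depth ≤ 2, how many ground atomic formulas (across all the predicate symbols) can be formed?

36

First count ground terms of depth ≤ 2.
Write N_k for the number of ground terms of depth ≤ k. A term of depth ≤ k is either a constant or a function symbol applied to arguments of depth ≤ k−1, so N_k = 2 + N_{k-1}.
N_0 = 2
N_1 = 2 + 2 = 4
N_2 = 2 + 4 = 6
Explicitly: c, e, f(c), f(e), f(f(c)), f(f(e)).
So |H| = 6.
Each predicate of arity r yields |H|^r ground atoms (one per choice of an r-tuple from H):
  Likes: 6^2 = 36
Total ground atoms: 36.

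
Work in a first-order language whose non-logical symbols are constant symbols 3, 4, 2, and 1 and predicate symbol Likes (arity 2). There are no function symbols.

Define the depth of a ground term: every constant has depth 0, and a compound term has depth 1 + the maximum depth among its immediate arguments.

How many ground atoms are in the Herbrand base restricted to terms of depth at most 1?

First count ground terms of depth ≤ 1.
With no function symbols every ground term is a constant, so there are exactly 4 ground terms at every depth bound.
N_0 = 4
N_1 = 4
Explicitly: 3, 4, 2, 1.
So |H| = 4.
A ground atom is a predicate applied to a tuple of terms from H, so the count is the sum over predicates of |H|^arity:
  Likes: 4^2 = 16
Total ground atoms: 16.

16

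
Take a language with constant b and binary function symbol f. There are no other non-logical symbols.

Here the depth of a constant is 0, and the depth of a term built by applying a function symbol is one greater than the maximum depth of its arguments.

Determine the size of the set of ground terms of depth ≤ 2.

Write N_k for the number of ground terms of depth ≤ k. A term of depth ≤ k is either a constant or a function symbol applied to arguments of depth ≤ k−1, so N_k = 1 + N_{k-1}^2.
N_0 = 1
N_1 = 1 + 1^2 = 2
N_2 = 1 + 2^2 = 5

5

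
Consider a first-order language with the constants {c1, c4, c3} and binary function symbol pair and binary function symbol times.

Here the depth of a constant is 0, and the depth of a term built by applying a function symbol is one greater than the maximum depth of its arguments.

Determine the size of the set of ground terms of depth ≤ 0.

3

Write N_k for the number of ground terms of depth ≤ k. A term of depth ≤ k is either a constant or a function symbol applied to arguments of depth ≤ k−1, so N_k = 3 + N_{k-1}^2 + N_{k-1}^2.
N_0 = 3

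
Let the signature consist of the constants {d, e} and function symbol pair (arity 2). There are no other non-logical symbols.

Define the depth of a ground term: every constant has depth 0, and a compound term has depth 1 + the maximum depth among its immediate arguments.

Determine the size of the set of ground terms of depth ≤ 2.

Count level by level. With function symbols pair/2, the terms of depth ≤ k are the 2 constants together with each function applied to depth-≤(k−1) tuples, so N_k = 2 + N_{k-1}^2.
N_0 = 2
N_1 = 2 + 2^2 = 6
N_2 = 2 + 6^2 = 38

38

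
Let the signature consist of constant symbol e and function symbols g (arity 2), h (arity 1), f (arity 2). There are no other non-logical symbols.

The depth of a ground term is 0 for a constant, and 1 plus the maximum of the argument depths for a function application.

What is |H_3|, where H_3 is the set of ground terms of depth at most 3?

Write N_k for the number of ground terms of depth ≤ k. A term of depth ≤ k is either a constant or a function symbol applied to arguments of depth ≤ k−1, so N_k = 1 + N_{k-1}^2 + N_{k-1} + N_{k-1}^2.
N_0 = 1
N_1 = 1 + 1^2 + 1 + 1^2 = 4
N_2 = 1 + 4^2 + 4 + 4^2 = 37
N_3 = 1 + 37^2 + 37 + 37^2 = 2776

2776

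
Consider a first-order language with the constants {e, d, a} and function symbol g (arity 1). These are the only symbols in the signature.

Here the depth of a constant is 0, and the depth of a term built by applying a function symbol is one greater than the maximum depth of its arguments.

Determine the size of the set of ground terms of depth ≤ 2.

If N_k denotes the number of depth-≤k ground terms, the 3 constants give N_0 = 3, and each function symbol of arity r contributes N_{k-1}^r new terms at level k: N_k = 3 + N_{k-1}.
N_0 = 3
N_1 = 3 + 3 = 6
N_2 = 3 + 6 = 9
Explicitly: e, d, a, g(e), g(d), g(a), g(g(e)), g(g(d)), g(g(a)).

9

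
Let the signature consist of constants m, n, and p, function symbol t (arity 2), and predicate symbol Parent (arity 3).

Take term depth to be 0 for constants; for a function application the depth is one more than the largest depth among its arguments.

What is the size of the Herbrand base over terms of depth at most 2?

3176523

First count ground terms of depth ≤ 2.
Write N_k for the number of ground terms of depth ≤ k. A term of depth ≤ k is either a constant or a function symbol applied to arguments of depth ≤ k−1, so N_k = 3 + N_{k-1}^2.
N_0 = 3
N_1 = 3 + 3^2 = 12
N_2 = 3 + 12^2 = 147
So |H| = 147.
Ground atoms are formed by filling each argument slot of a predicate with a term from H, so an r-ary predicate gives |H|^r atoms:
  Parent: 147^3 = 3176523
Total ground atoms: 3176523.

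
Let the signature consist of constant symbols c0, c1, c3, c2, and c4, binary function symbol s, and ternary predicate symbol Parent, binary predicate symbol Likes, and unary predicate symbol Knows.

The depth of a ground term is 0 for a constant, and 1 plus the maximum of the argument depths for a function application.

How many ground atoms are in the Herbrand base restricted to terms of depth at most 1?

27930

First count ground terms of depth ≤ 1.
Let N_k count ground terms of depth at most k. Each non-constant term of depth ≤ k is some function symbol applied to depth-≤(k−1) arguments, giving N_k = 5 + N_{k-1}^2.
N_0 = 5
N_1 = 5 + 5^2 = 30
So |H| = 30.
For each predicate symbol, the number of ground atoms is |H| raised to its arity; summing:
  Parent: 30^3 = 27000;  Likes: 30^2 = 900;  Knows: 30
Total ground atoms: 27000 + 900 + 30 = 27930.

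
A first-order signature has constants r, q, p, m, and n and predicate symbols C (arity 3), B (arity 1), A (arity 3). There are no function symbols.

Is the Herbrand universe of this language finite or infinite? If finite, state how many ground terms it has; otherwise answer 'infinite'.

5

There are no function symbols, so every ground term is one of the 5 constants.
The Herbrand universe is {r, q, p, m, n}, which is finite with 5 elements.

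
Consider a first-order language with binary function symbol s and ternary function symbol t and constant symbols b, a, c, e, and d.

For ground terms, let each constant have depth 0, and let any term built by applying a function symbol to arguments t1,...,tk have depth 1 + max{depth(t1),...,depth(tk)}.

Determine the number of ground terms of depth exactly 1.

Let N_k = |{terms of depth ≤ k}|. Then N_0 = 5 and N_k = 5 + N_{k-1}^2 + N_{k-1}^3 for k ≥ 1 (one summand per function symbol, arity giving the exponent).
N_0 = 5
N_1 = 5 + 5^2 + 5^3 = 155
Terms of depth exactly 1: N_1 − N_0 = 155 − 5 = 150.

150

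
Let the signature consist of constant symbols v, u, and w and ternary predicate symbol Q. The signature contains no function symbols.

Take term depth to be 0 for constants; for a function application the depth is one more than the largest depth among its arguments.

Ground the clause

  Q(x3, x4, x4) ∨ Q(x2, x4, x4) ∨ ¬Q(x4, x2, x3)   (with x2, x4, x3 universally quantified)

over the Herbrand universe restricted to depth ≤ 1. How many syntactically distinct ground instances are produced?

27

Ground terms of depth ≤ 1:
  With no function symbols every ground term is a constant, so there are exactly 3 ground terms at every depth bound.
  N_0 = 3
  N_1 = 3
So there are 3 ground terms available for substitution.
Each of x2, x4, x3 ranges independently over the available ground terms, and distinct assignments produce distinct instances.
Number of ground instances = 3^3 = 27.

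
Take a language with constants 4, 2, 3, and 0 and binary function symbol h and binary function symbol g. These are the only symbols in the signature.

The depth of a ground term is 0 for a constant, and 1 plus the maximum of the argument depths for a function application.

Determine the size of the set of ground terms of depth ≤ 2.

Write N_k for the number of ground terms of depth ≤ k. A term of depth ≤ k is either a constant or a function symbol applied to arguments of depth ≤ k−1, so N_k = 4 + N_{k-1}^2 + N_{k-1}^2.
N_0 = 4
N_1 = 4 + 4^2 + 4^2 = 36
N_2 = 4 + 36^2 + 36^2 = 2596

2596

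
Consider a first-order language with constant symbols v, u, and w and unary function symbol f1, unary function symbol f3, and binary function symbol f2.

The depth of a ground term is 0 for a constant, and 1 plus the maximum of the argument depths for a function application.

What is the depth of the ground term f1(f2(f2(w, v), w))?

3

depth(f2(w, v)) = 1 + max(0, 0) = 1
depth(f2(f2(w, v), w)) = 1 + max(1, 0) = 2
depth(f1(f2(f2(w, v), w))) = 1 + depth(f2(f2(w, v), w)) = 1 + 2 = 3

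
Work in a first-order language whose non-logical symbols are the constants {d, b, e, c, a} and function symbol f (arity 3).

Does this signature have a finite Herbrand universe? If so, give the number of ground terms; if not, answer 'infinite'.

infinite

The signature has at least one function symbol (f, arity 3) and at least one constant (d).
Iterating f gives infinitely many distinct ground terms: d, f(d, d, d), f(f(d, d, d), f(d, d, d), f(d, d, d)), ...
So the Herbrand universe is infinite.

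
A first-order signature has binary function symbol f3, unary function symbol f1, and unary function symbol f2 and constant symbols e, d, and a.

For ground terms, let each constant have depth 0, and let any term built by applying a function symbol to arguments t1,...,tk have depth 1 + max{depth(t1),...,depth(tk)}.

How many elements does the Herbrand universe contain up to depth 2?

Count level by level. With function symbols f3/2, f1/1, f2/1, the terms of depth ≤ k are the 3 constants together with each function applied to depth-≤(k−1) tuples, so N_k = 3 + N_{k-1}^2 + N_{k-1} + N_{k-1}.
N_0 = 3
N_1 = 3 + 3^2 + 3 + 3 = 18
N_2 = 3 + 18^2 + 18 + 18 = 363

363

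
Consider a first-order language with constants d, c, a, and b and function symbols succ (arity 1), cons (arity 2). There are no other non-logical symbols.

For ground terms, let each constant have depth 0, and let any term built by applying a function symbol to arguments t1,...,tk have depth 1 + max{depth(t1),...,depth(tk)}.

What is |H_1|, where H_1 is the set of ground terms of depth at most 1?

24

Let N_k count ground terms of depth at most k. Each non-constant term of depth ≤ k is some function symbol applied to depth-≤(k−1) arguments, giving N_k = 4 + N_{k-1} + N_{k-1}^2.
N_0 = 4
N_1 = 4 + 4 + 4^2 = 24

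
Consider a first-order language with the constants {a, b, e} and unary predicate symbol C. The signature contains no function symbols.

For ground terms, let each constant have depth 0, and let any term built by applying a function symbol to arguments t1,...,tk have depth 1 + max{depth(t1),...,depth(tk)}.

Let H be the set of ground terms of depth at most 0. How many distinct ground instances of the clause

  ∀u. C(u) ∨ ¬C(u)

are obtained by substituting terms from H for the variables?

Ground terms of depth ≤ 0:
  With no function symbols every ground term is a constant, so there are exactly 3 ground terms at every depth bound.
  N_0 = 3
  Explicitly: a, b, e.
So there are 3 ground terms available for substitution.
The variable u ranges independently over the available ground terms, and distinct assignments produce distinct instances.
Number of ground instances = 3.

3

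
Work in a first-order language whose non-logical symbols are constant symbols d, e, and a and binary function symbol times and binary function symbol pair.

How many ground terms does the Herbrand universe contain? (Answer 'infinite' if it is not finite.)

The signature has at least one function symbol (times, arity 2) and at least one constant (d).
Iterating times gives infinitely many distinct ground terms: d, times(d, d), times(times(d, d), times(d, d)), ...
So the Herbrand universe is infinite.

infinite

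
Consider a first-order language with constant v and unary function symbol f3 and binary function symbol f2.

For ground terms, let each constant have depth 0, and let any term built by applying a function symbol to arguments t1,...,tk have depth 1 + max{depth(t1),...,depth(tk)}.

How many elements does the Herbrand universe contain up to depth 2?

13

Write N_k for the number of ground terms of depth ≤ k. A term of depth ≤ k is either a constant or a function symbol applied to arguments of depth ≤ k−1, so N_k = 1 + N_{k-1} + N_{k-1}^2.
N_0 = 1
N_1 = 1 + 1 + 1^2 = 3
N_2 = 1 + 3 + 3^2 = 13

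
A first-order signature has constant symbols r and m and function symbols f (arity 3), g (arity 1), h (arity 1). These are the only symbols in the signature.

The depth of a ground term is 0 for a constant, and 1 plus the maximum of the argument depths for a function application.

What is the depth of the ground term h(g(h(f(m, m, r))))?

depth(f(m, m, r)) = 1 + max(0, 0, 0) = 1
depth(h(f(m, m, r))) = 1 + depth(f(m, m, r)) = 1 + 1 = 2
depth(g(h(f(m, m, r)))) = 1 + depth(h(f(m, m, r))) = 1 + 2 = 3
depth(h(g(h(f(m, m, r))))) = 1 + depth(g(h(f(m, m, r)))) = 1 + 3 = 4

4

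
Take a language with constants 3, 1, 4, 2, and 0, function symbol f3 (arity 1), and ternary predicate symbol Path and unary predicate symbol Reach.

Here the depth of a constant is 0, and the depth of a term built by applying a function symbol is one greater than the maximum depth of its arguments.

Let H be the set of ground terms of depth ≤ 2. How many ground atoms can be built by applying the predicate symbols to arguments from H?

First count ground terms of depth ≤ 2.
Let N_k count ground terms of depth at most k. Each non-constant term of depth ≤ k is some function symbol applied to depth-≤(k−1) arguments, giving N_k = 5 + N_{k-1}.
N_0 = 5
N_1 = 5 + 5 = 10
N_2 = 5 + 10 = 15
So |H| = 15.
For each predicate symbol, the number of ground atoms is |H| raised to its arity; summing:
  Path: 15^3 = 3375;  Reach: 15
Total ground atoms: 3375 + 15 = 3390.

3390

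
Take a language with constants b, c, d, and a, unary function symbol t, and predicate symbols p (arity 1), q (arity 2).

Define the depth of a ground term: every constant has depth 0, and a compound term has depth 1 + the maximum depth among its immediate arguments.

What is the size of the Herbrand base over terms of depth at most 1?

72

First count ground terms of depth ≤ 1.
Let N_k count ground terms of depth at most k. Each non-constant term of depth ≤ k is some function symbol applied to depth-≤(k−1) arguments, giving N_k = 4 + N_{k-1}.
N_0 = 4
N_1 = 4 + 4 = 8
Explicitly: b, c, d, a, t(b), t(c), t(d), t(a).
So |H| = 8.
Ground atoms are formed by filling each argument slot of a predicate with a term from H, so an r-ary predicate gives |H|^r atoms:
  p: 8;  q: 8^2 = 64
Total ground atoms: 8 + 64 = 72.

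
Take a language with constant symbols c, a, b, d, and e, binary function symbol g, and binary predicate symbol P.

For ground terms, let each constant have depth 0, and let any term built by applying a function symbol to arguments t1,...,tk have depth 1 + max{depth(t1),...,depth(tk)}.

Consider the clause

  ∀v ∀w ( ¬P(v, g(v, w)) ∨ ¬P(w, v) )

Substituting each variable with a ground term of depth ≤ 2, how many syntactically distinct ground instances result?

Ground terms of depth ≤ 2:
  If N_k denotes the number of depth-≤k ground terms, the 5 constants give N_0 = 5, and each function symbol of arity r contributes N_{k-1}^r new terms at level k: N_k = 5 + N_{k-1}^2.
  N_0 = 5
  N_1 = 5 + 5^2 = 30
  N_2 = 5 + 30^2 = 905
So there are 905 ground terms available for substitution.
There are 2 variables to instantiate (v, w), each occurring in at least one literal, so different choices give different ground instances.
Number of ground instances = 905^2 = 819025.

819025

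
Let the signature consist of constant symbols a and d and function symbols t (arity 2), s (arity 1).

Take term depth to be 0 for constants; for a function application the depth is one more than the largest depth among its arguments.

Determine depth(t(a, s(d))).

depth(s(d)) = 1 + depth(d) = 1 + 0 = 1
depth(t(a, s(d))) = 1 + max(0, 1) = 2

2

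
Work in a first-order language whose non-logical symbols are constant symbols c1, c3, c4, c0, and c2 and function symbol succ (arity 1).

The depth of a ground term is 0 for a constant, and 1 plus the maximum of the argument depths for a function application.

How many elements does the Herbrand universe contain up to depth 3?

20

If N_k denotes the number of depth-≤k ground terms, the 5 constants give N_0 = 5, and each function symbol of arity r contributes N_{k-1}^r new terms at level k: N_k = 5 + N_{k-1}.
N_0 = 5
N_1 = 5 + 5 = 10
N_2 = 5 + 10 = 15
N_3 = 5 + 15 = 20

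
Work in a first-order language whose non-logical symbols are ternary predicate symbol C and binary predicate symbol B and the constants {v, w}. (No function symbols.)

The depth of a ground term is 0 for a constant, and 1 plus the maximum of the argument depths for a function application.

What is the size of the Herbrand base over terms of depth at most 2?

12

First count ground terms of depth ≤ 2.
With no function symbols every ground term is a constant, so there are exactly 2 ground terms at every depth bound.
N_0 = 2
N_1 = 2
N_2 = 2
Explicitly: v, w.
So |H| = 2.
A ground atom is a predicate applied to a tuple of terms from H, so the count is the sum over predicates of |H|^arity:
  C: 2^3 = 8;  B: 2^2 = 4
Total ground atoms: 8 + 4 = 12.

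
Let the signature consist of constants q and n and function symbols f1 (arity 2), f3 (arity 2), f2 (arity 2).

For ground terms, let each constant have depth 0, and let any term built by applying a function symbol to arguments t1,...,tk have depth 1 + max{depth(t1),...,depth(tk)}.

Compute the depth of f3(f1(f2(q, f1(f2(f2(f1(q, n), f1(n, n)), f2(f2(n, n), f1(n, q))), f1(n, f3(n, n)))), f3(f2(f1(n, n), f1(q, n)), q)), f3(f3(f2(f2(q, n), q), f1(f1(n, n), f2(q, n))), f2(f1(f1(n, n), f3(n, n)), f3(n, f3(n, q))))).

7

depth(f1(q, n)) = 1 + max(0, 0) = 1
depth(f1(n, n)) = 1 + max(0, 0) = 1
depth(f2(f1(q, n), f1(n, n))) = 1 + max(1, 1) = 2
depth(f2(n, n)) = 1 + max(0, 0) = 1
depth(f1(n, q)) = 1 + max(0, 0) = 1
depth(f2(f2(n, n), f1(n, q))) = 1 + max(1, 1) = 2
depth(f2(f2(f1(q, n), f1(n, n)), f2(f2(n, n), f1(n, q)))) = 1 + max(2, 2) = 3
depth(f3(n, n)) = 1 + max(0, 0) = 1
depth(f1(n, f3(n, n))) = 1 + max(0, 1) = 2
depth(f1(f2(f2(f1(q, n), f1(n, n)), f2(f2(n, n), f1(n, q))), f1(n, f3(n, n)))) = 1 + max(3, 2) = 4
depth(f2(q, f1(f2(f2(f1(q, n), f1(n, n)), f2(f2(n, n), f1(n, q))), f1(n, f3(n, n))))) = 1 + max(0, 4) = 5
depth(f2(f1(n, n), f1(q, n))) = 1 + max(1, 1) = 2
depth(f3(f2(f1(n, n), f1(q, n)), q)) = 1 + max(2, 0) = 3
depth(f1(f2(q, f1(f2(f2(f1(q, n), f1(n, n)), f2(f2(n, n), f1(n, q))), f1(n, f3(n, n)))), f3(f2(f1(n, n), f1(q, n)), q))) = 1 + max(5, 3) = 6
depth(f2(q, n)) = 1 + max(0, 0) = 1
depth(f2(f2(q, n), q)) = 1 + max(1, 0) = 2
depth(f1(f1(n, n), f2(q, n))) = 1 + max(1, 1) = 2
depth(f3(f2(f2(q, n), q), f1(f1(n, n), f2(q, n)))) = 1 + max(2, 2) = 3
depth(f1(f1(n, n), f3(n, n))) = 1 + max(1, 1) = 2
depth(f3(n, q)) = 1 + max(0, 0) = 1
depth(f3(n, f3(n, q))) = 1 + max(0, 1) = 2
depth(f2(f1(f1(n, n), f3(n, n)), f3(n, f3(n, q)))) = 1 + max(2, 2) = 3
depth(f3(f3(f2(f2(q, n), q), f1(f1(n, n), f2(q, n))), f2(f1(f1(n, n), f3(n, n)), f3(n, f3(n, q))))) = 1 + max(3, 3) = 4
depth(f3(f1(f2(q, f1(f2(f2(f1(q, n), f1(n, n)), f2(f2(n, n), f1(n, q))), f1(n, f3(n, n)))), f3(f2(f1(n, n), f1(q, n)), q)), f3(f3(f2(f2(q, n), q), f1(f1(n, n), f2(q, n))), f2(f1(f1(n, n), f3(n, n)), f3(n, f3(n, q)))))) = 1 + max(6, 4) = 7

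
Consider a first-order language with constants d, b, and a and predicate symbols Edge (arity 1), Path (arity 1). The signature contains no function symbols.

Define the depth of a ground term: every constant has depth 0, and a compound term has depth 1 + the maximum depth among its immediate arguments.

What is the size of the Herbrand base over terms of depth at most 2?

First count ground terms of depth ≤ 2.
With no function symbols every ground term is a constant, so there are exactly 3 ground terms at every depth bound.
N_0 = 3
N_1 = 3
N_2 = 3
Explicitly: d, b, a.
So |H| = 3.
Each predicate of arity r yields |H|^r ground atoms (one per choice of an r-tuple from H):
  Edge: 3;  Path: 3
Total ground atoms: 3 + 3 = 6.

6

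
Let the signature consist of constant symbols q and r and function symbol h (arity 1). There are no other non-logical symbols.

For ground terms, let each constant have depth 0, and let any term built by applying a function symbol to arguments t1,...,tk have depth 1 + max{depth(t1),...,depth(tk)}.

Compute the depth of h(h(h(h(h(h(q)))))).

depth(h(q)) = 1 + depth(q) = 1 + 0 = 1
depth(h(h(q))) = 1 + depth(h(q)) = 1 + 1 = 2
depth(h(h(h(q)))) = 1 + depth(h(h(q))) = 1 + 2 = 3
depth(h(h(h(h(q))))) = 1 + depth(h(h(h(q)))) = 1 + 3 = 4
depth(h(h(h(h(h(q)))))) = 1 + depth(h(h(h(h(q))))) = 1 + 4 = 5
depth(h(h(h(h(h(h(q))))))) = 1 + depth(h(h(h(h(h(q)))))) = 1 + 5 = 6

6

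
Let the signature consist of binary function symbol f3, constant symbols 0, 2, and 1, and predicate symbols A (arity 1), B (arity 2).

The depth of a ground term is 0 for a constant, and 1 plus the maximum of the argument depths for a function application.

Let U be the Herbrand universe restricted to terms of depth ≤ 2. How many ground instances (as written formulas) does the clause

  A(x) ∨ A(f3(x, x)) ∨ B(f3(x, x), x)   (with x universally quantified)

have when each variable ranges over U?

Ground terms of depth ≤ 2:
  Write N_k for the number of ground terms of depth ≤ k. A term of depth ≤ k is either a constant or a function symbol applied to arguments of depth ≤ k−1, so N_k = 3 + N_{k-1}^2.
  N_0 = 3
  N_1 = 3 + 3^2 = 12
  N_2 = 3 + 12^2 = 147
So there are 147 ground terms available for substitution.
The body mentions the single quantified variable x; since ground terms form a free algebra, no two substitutions collapse to the same formula.
Number of ground instances = 147.

147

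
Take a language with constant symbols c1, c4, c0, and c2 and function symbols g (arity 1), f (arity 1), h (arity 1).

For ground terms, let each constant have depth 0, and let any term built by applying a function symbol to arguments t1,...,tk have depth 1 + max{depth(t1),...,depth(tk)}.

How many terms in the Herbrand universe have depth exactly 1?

12

Let N_k count ground terms of depth at most k. Each non-constant term of depth ≤ k is some function symbol applied to depth-≤(k−1) arguments, giving N_k = 4 + N_{k-1} + N_{k-1} + N_{k-1}.
N_0 = 4
N_1 = 4 + 4 + 4 + 4 = 16
Terms of depth exactly 1: N_1 − N_0 = 16 − 4 = 12.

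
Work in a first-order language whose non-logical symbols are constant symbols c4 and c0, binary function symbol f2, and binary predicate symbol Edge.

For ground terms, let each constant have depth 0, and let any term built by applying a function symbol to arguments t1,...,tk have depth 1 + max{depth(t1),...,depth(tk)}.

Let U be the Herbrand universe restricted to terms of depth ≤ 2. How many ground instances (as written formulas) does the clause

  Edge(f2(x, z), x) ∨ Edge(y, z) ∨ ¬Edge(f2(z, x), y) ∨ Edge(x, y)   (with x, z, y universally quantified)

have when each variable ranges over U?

Ground terms of depth ≤ 2:
  Let N_k = |{terms of depth ≤ k}|. Then N_0 = 2 and N_k = 2 + N_{k-1}^2 for k ≥ 1 (one summand per function symbol, arity giving the exponent).
  N_0 = 2
  N_1 = 2 + 2^2 = 6
  N_2 = 2 + 6^2 = 38
So there are 38 ground terms available for substitution.
Each of x, z, y ranges independently over the available ground terms, and distinct assignments produce distinct instances.
Number of ground instances = 38^3 = 54872.

54872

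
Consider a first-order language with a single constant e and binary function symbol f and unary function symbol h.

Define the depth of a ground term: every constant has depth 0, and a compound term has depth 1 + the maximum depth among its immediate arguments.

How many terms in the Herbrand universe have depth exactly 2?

10

Count level by level. With function symbols f/2, h/1, the terms of depth ≤ k are the 1 constant together with each function applied to depth-≤(k−1) tuples, so N_k = 1 + N_{k-1}^2 + N_{k-1}.
N_0 = 1
N_1 = 1 + 1^2 + 1 = 3
N_2 = 1 + 3^2 + 3 = 13
Terms of depth exactly 2: N_2 − N_1 = 13 − 3 = 10.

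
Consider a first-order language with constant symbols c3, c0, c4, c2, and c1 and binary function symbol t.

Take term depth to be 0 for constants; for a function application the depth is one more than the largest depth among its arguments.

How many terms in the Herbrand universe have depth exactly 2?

875

If N_k denotes the number of depth-≤k ground terms, the 5 constants give N_0 = 5, and each function symbol of arity r contributes N_{k-1}^r new terms at level k: N_k = 5 + N_{k-1}^2.
N_0 = 5
N_1 = 5 + 5^2 = 30
N_2 = 5 + 30^2 = 905
Terms of depth exactly 2: N_2 − N_1 = 905 − 30 = 875.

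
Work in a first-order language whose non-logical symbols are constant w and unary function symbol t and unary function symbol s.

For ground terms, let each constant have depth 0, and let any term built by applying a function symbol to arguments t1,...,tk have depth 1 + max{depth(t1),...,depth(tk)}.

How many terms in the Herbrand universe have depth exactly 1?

Let N_k count ground terms of depth at most k. Each non-constant term of depth ≤ k is some function symbol applied to depth-≤(k−1) arguments, giving N_k = 1 + N_{k-1} + N_{k-1}.
N_0 = 1
N_1 = 1 + 1 + 1 = 3
Terms of depth exactly 1: N_1 − N_0 = 3 − 1 = 2.

2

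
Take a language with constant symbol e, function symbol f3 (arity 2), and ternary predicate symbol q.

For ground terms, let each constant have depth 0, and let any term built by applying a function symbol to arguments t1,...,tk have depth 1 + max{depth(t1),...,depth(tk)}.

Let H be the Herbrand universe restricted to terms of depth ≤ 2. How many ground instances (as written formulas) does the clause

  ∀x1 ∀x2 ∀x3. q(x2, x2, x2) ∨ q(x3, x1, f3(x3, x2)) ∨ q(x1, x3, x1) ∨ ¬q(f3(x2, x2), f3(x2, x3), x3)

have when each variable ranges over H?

Ground terms of depth ≤ 2:
  Let N_k count ground terms of depth at most k. Each non-constant term of depth ≤ k is some function symbol applied to depth-≤(k−1) arguments, giving N_k = 1 + N_{k-1}^2.
  N_0 = 1
  N_1 = 1 + 1^2 = 2
  N_2 = 1 + 2^2 = 5
So there are 5 ground terms available for substitution.
The clause has 3 distinct variables (x1, x2, x3), each appearing in the body. In the free term algebra distinct substitutions yield syntactically distinct ground instances.
Number of ground instances = 5^3 = 125.

125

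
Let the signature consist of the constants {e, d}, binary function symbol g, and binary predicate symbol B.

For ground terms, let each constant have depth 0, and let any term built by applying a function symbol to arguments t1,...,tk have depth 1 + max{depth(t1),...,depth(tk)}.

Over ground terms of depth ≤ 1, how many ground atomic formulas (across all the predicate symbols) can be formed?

First count ground terms of depth ≤ 1.
Let N_k = |{terms of depth ≤ k}|. Then N_0 = 2 and N_k = 2 + N_{k-1}^2 for k ≥ 1 (one summand per function symbol, arity giving the exponent).
N_0 = 2
N_1 = 2 + 2^2 = 6
So |H| = 6.
For each predicate symbol, the number of ground atoms is |H| raised to its arity; summing:
  B: 6^2 = 36
Total ground atoms: 36.

36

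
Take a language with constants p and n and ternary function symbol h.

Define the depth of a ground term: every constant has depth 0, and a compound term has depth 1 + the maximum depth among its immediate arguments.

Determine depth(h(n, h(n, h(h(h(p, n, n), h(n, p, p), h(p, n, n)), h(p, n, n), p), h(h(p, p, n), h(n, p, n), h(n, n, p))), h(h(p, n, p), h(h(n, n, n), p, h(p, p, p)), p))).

depth(h(p, n, n)) = 1 + max(0, 0, 0) = 1
depth(h(n, p, p)) = 1 + max(0, 0, 0) = 1
depth(h(h(p, n, n), h(n, p, p), h(p, n, n))) = 1 + max(1, 1, 1) = 2
depth(h(h(h(p, n, n), h(n, p, p), h(p, n, n)), h(p, n, n), p)) = 1 + max(2, 1, 0) = 3
depth(h(p, p, n)) = 1 + max(0, 0, 0) = 1
depth(h(n, p, n)) = 1 + max(0, 0, 0) = 1
depth(h(n, n, p)) = 1 + max(0, 0, 0) = 1
depth(h(h(p, p, n), h(n, p, n), h(n, n, p))) = 1 + max(1, 1, 1) = 2
depth(h(n, h(h(h(p, n, n), h(n, p, p), h(p, n, n)), h(p, n, n), p), h(h(p, p, n), h(n, p, n), h(n, n, p)))) = 1 + max(0, 3, 2) = 4
depth(h(p, n, p)) = 1 + max(0, 0, 0) = 1
depth(h(n, n, n)) = 1 + max(0, 0, 0) = 1
depth(h(p, p, p)) = 1 + max(0, 0, 0) = 1
depth(h(h(n, n, n), p, h(p, p, p))) = 1 + max(1, 0, 1) = 2
depth(h(h(p, n, p), h(h(n, n, n), p, h(p, p, p)), p)) = 1 + max(1, 2, 0) = 3
depth(h(n, h(n, h(h(h(p, n, n), h(n, p, p), h(p, n, n)), h(p, n, n), p), h(h(p, p, n), h(n, p, n), h(n, n, p))), h(h(p, n, p), h(h(n, n, n), p, h(p, p, p)), p))) = 1 + max(0, 4, 3) = 5

5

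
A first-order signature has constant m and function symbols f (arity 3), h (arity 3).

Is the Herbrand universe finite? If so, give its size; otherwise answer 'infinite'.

infinite

The signature has at least one function symbol (f, arity 3) and at least one constant (m).
Iterating f gives infinitely many distinct ground terms: m, f(m, m, m), f(f(m, m, m), f(m, m, m), f(m, m, m)), ...
So the Herbrand universe is infinite.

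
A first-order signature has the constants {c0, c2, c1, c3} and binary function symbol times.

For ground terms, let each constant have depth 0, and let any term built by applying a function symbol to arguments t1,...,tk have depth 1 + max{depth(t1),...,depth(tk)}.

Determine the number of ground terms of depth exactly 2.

Write N_k for the number of ground terms of depth ≤ k. A term of depth ≤ k is either a constant or a function symbol applied to arguments of depth ≤ k−1, so N_k = 4 + N_{k-1}^2.
N_0 = 4
N_1 = 4 + 4^2 = 20
N_2 = 4 + 20^2 = 404
Terms of depth exactly 2: N_2 − N_1 = 404 − 20 = 384.

384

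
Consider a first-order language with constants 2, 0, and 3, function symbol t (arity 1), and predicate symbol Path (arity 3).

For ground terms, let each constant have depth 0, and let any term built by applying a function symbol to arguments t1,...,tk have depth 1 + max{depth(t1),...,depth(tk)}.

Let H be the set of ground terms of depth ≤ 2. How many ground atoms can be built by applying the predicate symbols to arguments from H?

First count ground terms of depth ≤ 2.
Write N_k for the number of ground terms of depth ≤ k. A term of depth ≤ k is either a constant or a function symbol applied to arguments of depth ≤ k−1, so N_k = 3 + N_{k-1}.
N_0 = 3
N_1 = 3 + 3 = 6
N_2 = 3 + 6 = 9
So |H| = 9.
Ground atoms are formed by filling each argument slot of a predicate with a term from H, so an r-ary predicate gives |H|^r atoms:
  Path: 9^3 = 729
Total ground atoms: 729.

729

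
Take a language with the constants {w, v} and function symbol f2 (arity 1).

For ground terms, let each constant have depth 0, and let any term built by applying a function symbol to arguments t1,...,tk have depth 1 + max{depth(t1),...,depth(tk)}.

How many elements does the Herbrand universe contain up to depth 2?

6

Write N_k for the number of ground terms of depth ≤ k. A term of depth ≤ k is either a constant or a function symbol applied to arguments of depth ≤ k−1, so N_k = 2 + N_{k-1}.
N_0 = 2
N_1 = 2 + 2 = 4
N_2 = 2 + 4 = 6
Explicitly: w, v, f2(w), f2(v), f2(f2(w)), f2(f2(v)).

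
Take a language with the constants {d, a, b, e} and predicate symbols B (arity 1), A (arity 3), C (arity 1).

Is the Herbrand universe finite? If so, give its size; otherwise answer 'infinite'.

4

There are no function symbols, so every ground term is one of the 4 constants.
The Herbrand universe is {d, a, b, e}, which is finite with 4 elements.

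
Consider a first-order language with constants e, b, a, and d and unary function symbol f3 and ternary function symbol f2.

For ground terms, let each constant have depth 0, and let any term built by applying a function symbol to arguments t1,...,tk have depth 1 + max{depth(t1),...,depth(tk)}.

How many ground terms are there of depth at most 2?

373324

Write N_k for the number of ground terms of depth ≤ k. A term of depth ≤ k is either a constant or a function symbol applied to arguments of depth ≤ k−1, so N_k = 4 + N_{k-1} + N_{k-1}^3.
N_0 = 4
N_1 = 4 + 4 + 4^3 = 72
N_2 = 4 + 72 + 72^3 = 373324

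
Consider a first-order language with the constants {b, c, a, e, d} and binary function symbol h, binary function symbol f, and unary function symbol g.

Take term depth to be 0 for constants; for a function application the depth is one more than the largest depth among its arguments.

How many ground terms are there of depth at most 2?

7265

Write N_k for the number of ground terms of depth ≤ k. A term of depth ≤ k is either a constant or a function symbol applied to arguments of depth ≤ k−1, so N_k = 5 + N_{k-1}^2 + N_{k-1}^2 + N_{k-1}.
N_0 = 5
N_1 = 5 + 5^2 + 5^2 + 5 = 60
N_2 = 5 + 60^2 + 60^2 + 60 = 7265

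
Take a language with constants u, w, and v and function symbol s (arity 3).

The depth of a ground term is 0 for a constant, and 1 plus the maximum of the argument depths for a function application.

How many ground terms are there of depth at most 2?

Let N_k count ground terms of depth at most k. Each non-constant term of depth ≤ k is some function symbol applied to depth-≤(k−1) arguments, giving N_k = 3 + N_{k-1}^3.
N_0 = 3
N_1 = 3 + 3^3 = 30
N_2 = 3 + 30^3 = 27003

27003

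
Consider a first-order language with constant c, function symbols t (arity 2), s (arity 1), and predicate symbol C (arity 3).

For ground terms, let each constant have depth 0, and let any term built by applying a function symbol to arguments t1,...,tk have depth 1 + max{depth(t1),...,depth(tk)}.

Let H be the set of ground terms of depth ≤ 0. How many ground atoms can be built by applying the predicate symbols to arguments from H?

1

First count ground terms of depth ≤ 0.
Count level by level. With function symbols t/2, s/1, the terms of depth ≤ k are the 1 constant together with each function applied to depth-≤(k−1) tuples, so N_k = 1 + N_{k-1}^2 + N_{k-1}.
N_0 = 1
So |H| = 1.
Each predicate of arity r yields |H|^r ground atoms (one per choice of an r-tuple from H):
  C: 1^3 = 1
Total ground atoms: 1.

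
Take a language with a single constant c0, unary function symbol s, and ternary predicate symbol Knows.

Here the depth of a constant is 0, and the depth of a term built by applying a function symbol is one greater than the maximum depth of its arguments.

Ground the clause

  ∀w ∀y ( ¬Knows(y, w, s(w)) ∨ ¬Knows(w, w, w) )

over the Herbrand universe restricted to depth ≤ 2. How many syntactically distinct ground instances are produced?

Ground terms of depth ≤ 2:
  Write N_k for the number of ground terms of depth ≤ k. A term of depth ≤ k is either a constant or a function symbol applied to arguments of depth ≤ k−1, so N_k = 1 + N_{k-1}.
  N_0 = 1
  N_1 = 1 + 1 = 2
  N_2 = 1 + 2 = 3
So there are 3 ground terms available for substitution.
There are 2 variables to instantiate (w, y), each occurring in at least one literal, so different choices give different ground instances.
Number of ground instances = 3^2 = 9.

9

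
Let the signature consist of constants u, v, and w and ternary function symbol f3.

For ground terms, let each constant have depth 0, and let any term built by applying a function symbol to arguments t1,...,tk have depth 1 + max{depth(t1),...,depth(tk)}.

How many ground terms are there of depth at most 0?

3

Let N_k = |{terms of depth ≤ k}|. Then N_0 = 3 and N_k = 3 + N_{k-1}^3 for k ≥ 1 (one summand per function symbol, arity giving the exponent).
N_0 = 3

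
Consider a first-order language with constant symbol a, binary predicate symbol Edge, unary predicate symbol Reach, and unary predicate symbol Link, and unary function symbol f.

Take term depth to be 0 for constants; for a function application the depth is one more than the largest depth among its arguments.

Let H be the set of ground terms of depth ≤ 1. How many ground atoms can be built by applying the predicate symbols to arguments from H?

8

First count ground terms of depth ≤ 1.
If N_k denotes the number of depth-≤k ground terms, the 1 constant gives N_0 = 1, and each function symbol of arity r contributes N_{k-1}^r new terms at level k: N_k = 1 + N_{k-1}.
N_0 = 1
N_1 = 1 + 1 = 2
Explicitly: a, f(a).
So |H| = 2.
For each predicate symbol, the number of ground atoms is |H| raised to its arity; summing:
  Edge: 2^2 = 4;  Reach: 2;  Link: 2
Total ground atoms: 4 + 2 + 2 = 8.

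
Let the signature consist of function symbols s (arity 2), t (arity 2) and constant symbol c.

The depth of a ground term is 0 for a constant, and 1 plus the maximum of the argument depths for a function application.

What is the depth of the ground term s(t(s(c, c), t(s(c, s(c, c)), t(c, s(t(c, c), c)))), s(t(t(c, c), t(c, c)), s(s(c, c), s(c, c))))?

6

depth(s(c, c)) = 1 + max(0, 0) = 1
depth(s(c, s(c, c))) = 1 + max(0, 1) = 2
depth(t(c, c)) = 1 + max(0, 0) = 1
depth(s(t(c, c), c)) = 1 + max(1, 0) = 2
depth(t(c, s(t(c, c), c))) = 1 + max(0, 2) = 3
depth(t(s(c, s(c, c)), t(c, s(t(c, c), c)))) = 1 + max(2, 3) = 4
depth(t(s(c, c), t(s(c, s(c, c)), t(c, s(t(c, c), c))))) = 1 + max(1, 4) = 5
depth(t(t(c, c), t(c, c))) = 1 + max(1, 1) = 2
depth(s(s(c, c), s(c, c))) = 1 + max(1, 1) = 2
depth(s(t(t(c, c), t(c, c)), s(s(c, c), s(c, c)))) = 1 + max(2, 2) = 3
depth(s(t(s(c, c), t(s(c, s(c, c)), t(c, s(t(c, c), c)))), s(t(t(c, c), t(c, c)), s(s(c, c), s(c, c))))) = 1 + max(5, 3) = 6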